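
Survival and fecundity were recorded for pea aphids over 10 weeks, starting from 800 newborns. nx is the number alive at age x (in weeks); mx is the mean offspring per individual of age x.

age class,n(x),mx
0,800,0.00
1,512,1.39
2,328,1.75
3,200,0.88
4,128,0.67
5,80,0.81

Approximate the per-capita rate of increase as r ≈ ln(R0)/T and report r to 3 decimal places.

lx = nx/n0 = nx/800: 1, 0.64, 0.41, 0.25, 0.16, 0.1
R0 = Σ lx·mx = 0 + 0.8896 + 0.7175 + 0.22 + 0.1072 + 0.081 = 2.0153
Σ x·lx·mx = 3.8184; T = 3.8184/2.0153 = 1.89471…
r ≈ ln(R0)/T = ln(2.0153)/1.89471… = 0.36986… → 0.370

0.370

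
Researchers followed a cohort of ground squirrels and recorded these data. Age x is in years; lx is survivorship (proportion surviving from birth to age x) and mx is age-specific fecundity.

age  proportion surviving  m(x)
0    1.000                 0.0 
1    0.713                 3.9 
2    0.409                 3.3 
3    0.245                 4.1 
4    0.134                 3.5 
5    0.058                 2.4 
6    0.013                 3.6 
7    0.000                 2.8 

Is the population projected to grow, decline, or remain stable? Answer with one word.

R0 = Σ lx·mx = 0 + 2.7807 + 1.3497 + 1.0045 + 0.469 + 0.1392 + 0.0468 + 0 = 5.7899
R0 > 1, so the population is growing.

growing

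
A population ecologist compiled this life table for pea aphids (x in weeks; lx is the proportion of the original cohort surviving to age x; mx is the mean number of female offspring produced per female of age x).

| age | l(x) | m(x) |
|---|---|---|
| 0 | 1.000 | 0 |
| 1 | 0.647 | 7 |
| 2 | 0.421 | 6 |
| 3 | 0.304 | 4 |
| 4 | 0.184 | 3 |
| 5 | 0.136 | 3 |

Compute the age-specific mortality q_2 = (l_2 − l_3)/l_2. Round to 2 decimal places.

q_2 = (l_2 − l_3) / l_2 = (0.421 − 0.304) / 0.421
     = 0.117 / 0.421 = 0.27791… → 0.28

0.28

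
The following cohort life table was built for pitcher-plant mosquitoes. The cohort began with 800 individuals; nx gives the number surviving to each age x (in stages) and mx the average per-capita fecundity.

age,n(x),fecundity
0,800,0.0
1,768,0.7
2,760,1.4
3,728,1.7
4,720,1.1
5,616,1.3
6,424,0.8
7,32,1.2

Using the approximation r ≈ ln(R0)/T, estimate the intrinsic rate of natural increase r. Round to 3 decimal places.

0.544

lx = nx/n0 = nx/800: 1, 0.96, 0.95, 0.91, 0.9, 0.77, 0.53, 0.04
R0 = Σ lx·mx = 0 + 0.672 + 1.33 + 1.547 + 0.99 + 1.001 + 0.424 + 0.048 = 6.012
Σ x·lx·mx = 19.818; T = 19.818/6.012 = 3.29641…
r ≈ ln(R0)/T = ln(6.012)/3.29641… = 0.54416… → 0.544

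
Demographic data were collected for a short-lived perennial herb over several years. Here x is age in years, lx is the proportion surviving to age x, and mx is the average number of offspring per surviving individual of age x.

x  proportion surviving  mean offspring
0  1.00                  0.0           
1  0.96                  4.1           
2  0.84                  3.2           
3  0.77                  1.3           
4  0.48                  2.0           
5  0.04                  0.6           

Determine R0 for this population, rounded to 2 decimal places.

8.61

lx·mx by age: 0, 3.936, 2.688, 1.001, 0.96, 0.024
R0 = Σ lx·mx = 8.609 → 8.61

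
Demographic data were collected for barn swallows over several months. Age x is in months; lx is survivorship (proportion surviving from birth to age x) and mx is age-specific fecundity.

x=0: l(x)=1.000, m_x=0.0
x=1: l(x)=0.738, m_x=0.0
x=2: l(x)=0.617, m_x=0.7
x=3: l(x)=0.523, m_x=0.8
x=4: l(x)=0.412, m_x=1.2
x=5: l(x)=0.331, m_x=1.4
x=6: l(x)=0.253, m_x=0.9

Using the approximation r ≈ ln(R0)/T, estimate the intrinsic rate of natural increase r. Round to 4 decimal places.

R0 = Σ lx·mx = 0 + 0 + 0.4319 + 0.4184 + 0.4944 + 0.4634 + 0.2277 = 2.0358
Σ x·lx·mx = 7.7798; T = 7.7798/2.0358 = 3.8215…
r ≈ ln(R0)/T = ln(2.0358)/3.8215… = 0.186024… → 0.1860

0.1860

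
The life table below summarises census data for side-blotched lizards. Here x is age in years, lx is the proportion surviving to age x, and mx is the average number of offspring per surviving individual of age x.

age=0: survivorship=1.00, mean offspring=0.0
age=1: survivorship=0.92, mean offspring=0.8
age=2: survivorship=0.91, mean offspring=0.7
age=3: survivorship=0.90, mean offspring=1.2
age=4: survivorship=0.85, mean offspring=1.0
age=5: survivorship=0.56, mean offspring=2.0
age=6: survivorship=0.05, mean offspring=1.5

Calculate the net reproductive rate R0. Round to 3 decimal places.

4.498

lx·mx by age: 0, 0.736, 0.637, 1.08, 0.85, 1.12, 0.075
R0 = Σ lx·mx = 4.498 → 4.498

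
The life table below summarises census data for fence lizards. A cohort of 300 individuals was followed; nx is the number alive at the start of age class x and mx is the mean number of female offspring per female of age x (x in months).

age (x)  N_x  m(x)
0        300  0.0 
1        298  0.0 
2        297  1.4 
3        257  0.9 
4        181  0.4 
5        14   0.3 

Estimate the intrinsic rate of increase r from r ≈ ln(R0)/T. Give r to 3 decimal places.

lx = nx/n0 = nx/300: 1, 0.99333…, 0.99, 0.85667…, 0.60333…, 0.04667…
R0 = Σ lx·mx = 0 + 0 + 1.386 + 0.771… + 0.24133… + 0.014… = 2.412333…
Σ x·lx·mx = 6.120333…; T = 6.120333…/2.412333… = 2.5371…
r ≈ ln(R0)/T = ln(2.412333…)/2.5371… = 0.34709… → 0.347

0.347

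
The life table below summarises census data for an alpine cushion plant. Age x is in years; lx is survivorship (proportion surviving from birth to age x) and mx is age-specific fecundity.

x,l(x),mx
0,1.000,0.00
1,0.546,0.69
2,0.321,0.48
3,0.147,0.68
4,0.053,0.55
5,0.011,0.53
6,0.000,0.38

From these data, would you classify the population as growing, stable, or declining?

R0 = Σ lx·mx = 0 + 0.37674 + 0.15408 + 0.09996 + 0.02915 + 0.00583 + 0 = 0.66576
R0 < 1, so the population is declining.

declining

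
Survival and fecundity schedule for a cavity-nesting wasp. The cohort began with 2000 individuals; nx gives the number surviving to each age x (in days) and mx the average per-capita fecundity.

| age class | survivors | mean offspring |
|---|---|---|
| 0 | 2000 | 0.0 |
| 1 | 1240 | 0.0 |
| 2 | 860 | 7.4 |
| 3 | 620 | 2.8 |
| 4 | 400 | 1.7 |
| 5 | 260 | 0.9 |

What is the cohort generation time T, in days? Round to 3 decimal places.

2.421

lx = nx/n0 = nx/2000: 1, 0.62, 0.43, 0.31, 0.2, 0.13
lx·mx: 0, 0, 3.182, 0.868, 0.34, 0.117 → R0 = 4.507
x·lx·mx: 0, 0, 6.364, 2.604, 1.36, 0.585 → Σ = 10.913
T = 10.913 / 4.507 = 2.421345… → 2.421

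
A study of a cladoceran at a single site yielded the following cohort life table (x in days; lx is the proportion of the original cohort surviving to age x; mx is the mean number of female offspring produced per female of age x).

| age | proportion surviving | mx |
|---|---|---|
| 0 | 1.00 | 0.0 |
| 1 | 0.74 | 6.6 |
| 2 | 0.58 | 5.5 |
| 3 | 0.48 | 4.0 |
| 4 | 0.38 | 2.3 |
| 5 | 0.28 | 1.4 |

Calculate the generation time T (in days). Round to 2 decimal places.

2.00

lx·mx: 0, 4.884, 3.19, 1.92, 0.874, 0.392 → R0 = 11.26
x·lx·mx: 0, 4.884, 6.38, 5.76, 3.496, 1.96 → Σ = 22.48
T = 22.48 / 11.26 = 1.996448… → 2.00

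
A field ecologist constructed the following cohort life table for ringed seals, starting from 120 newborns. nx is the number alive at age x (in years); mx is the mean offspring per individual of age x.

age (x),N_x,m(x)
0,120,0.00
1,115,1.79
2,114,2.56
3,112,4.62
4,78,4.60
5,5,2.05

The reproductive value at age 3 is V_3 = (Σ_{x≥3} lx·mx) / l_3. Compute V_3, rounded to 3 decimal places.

7.915

lx = nx/n0 = nx/120: 1, 0.95833…, 0.95, 0.93333…, 0.65, 0.04167…
lx·mx for x ≥ 3: 4.312…, 2.99, 0.085417… → sum = 7.387417…
V_3 = 7.387417… / l_3 = 7.387417… / 0.933333… = 7.915089… → 7.915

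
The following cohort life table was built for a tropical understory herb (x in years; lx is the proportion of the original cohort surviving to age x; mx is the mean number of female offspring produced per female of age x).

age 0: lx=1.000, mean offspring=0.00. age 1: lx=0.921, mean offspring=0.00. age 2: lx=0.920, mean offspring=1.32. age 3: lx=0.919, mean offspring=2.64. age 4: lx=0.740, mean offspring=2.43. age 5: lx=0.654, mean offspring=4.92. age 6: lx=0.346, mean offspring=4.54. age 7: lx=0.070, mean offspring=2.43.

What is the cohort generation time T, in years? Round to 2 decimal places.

lx·mx: 0, 0, 1.2144, 2.42616, 1.7982, 3.21768, 1.57084, 0.1701 → R0 = 10.39738
x·lx·mx: 0, 0, 2.4288, 7.27848, 7.1928, 16.0884, 9.42504, 1.1907 → Σ = 43.60422
T = 43.60422 / 10.39738 = 4.19377… → 4.19

4.19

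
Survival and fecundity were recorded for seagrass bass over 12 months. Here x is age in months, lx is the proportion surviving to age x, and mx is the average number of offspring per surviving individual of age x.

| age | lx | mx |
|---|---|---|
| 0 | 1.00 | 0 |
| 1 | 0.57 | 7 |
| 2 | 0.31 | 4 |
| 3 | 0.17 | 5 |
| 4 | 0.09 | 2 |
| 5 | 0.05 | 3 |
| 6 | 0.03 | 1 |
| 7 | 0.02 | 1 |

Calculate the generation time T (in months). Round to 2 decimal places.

1.67

lx·mx: 0, 3.99, 1.24, 0.85, 0.18, 0.15, 0.03, 0.02 → R0 = 6.46
x·lx·mx: 0, 3.99, 2.48, 2.55, 0.72, 0.75, 0.18, 0.14 → Σ = 10.81
T = 10.81 / 6.46 = 1.673375… → 1.67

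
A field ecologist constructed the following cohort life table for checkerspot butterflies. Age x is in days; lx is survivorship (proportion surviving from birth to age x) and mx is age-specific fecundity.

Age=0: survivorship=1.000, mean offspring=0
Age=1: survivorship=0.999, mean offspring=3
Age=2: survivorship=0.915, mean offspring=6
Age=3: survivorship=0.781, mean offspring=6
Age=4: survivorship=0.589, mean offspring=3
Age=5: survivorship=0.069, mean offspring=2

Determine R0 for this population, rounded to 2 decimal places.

lx·mx by age: 0, 2.997, 5.49, 4.686, 1.767, 0.138
R0 = Σ lx·mx = 15.078 → 15.08

15.08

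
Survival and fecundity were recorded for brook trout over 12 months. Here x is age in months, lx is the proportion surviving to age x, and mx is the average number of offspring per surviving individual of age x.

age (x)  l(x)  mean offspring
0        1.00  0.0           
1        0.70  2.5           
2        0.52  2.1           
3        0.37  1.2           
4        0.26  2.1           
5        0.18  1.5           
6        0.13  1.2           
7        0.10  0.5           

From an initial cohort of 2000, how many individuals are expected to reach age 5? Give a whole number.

Expected survivors = N0 · l_5 = 2000 × 0.18 = 360 → 360

360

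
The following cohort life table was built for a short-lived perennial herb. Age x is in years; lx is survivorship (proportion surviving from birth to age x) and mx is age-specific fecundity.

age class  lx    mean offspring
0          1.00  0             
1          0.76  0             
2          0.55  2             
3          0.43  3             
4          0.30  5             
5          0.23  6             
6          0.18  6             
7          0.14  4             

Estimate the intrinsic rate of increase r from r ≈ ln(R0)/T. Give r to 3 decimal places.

R0 = Σ lx·mx = 0 + 0 + 1.1 + 1.29 + 1.5 + 1.38 + 1.08 + 0.56 = 6.91
Σ x·lx·mx = 29.37; T = 29.37/6.91 = 4.25036…
r ≈ ln(R0)/T = ln(6.91)/4.25036… = 0.45478… → 0.455

0.455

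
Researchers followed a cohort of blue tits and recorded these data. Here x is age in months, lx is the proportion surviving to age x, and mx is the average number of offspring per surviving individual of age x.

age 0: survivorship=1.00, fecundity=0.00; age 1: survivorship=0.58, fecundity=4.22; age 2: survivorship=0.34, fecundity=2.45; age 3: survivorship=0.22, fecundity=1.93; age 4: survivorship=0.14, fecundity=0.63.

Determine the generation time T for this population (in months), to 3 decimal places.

lx·mx: 0, 2.4476, 0.833, 0.4246, 0.0882 → R0 = 3.7934
x·lx·mx: 0, 2.4476, 1.666, 1.2738, 0.3528 → Σ = 5.7402
T = 5.7402 / 3.7934 = 1.513207… → 1.513

1.513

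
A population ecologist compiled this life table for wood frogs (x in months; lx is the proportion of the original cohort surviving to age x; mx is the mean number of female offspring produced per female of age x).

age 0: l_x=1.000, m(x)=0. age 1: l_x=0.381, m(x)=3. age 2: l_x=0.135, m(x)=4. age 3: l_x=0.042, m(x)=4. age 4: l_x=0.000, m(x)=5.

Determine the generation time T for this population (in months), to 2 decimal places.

lx·mx: 0, 1.143, 0.54, 0.168, 0 → R0 = 1.851
x·lx·mx: 0, 1.143, 1.08, 0.504, 0 → Σ = 2.727
T = 2.727 / 1.851 = 1.473258… → 1.47

1.47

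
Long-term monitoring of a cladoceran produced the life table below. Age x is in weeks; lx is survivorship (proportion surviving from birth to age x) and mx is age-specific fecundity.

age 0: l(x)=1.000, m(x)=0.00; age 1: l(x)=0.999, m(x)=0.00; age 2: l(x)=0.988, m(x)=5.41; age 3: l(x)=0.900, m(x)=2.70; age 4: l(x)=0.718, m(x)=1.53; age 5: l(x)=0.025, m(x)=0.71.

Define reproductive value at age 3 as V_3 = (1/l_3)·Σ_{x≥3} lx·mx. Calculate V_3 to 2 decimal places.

lx·mx for x ≥ 3: 2.43, 1.09854, 0.01775 → sum = 3.54629
V_3 = 3.54629 / l_3 = 3.54629 / 0.9 = 3.940322… → 3.94

3.94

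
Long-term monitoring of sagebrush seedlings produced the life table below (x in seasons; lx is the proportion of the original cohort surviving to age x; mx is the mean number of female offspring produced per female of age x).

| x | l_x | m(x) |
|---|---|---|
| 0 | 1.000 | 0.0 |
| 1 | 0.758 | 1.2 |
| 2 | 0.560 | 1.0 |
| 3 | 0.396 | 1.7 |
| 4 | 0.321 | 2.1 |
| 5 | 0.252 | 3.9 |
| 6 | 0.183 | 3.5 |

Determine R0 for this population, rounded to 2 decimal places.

lx·mx by age: 0, 0.9096, 0.56, 0.6732, 0.6741, 0.9828, 0.6405
R0 = Σ lx·mx = 4.4402 → 4.44

4.44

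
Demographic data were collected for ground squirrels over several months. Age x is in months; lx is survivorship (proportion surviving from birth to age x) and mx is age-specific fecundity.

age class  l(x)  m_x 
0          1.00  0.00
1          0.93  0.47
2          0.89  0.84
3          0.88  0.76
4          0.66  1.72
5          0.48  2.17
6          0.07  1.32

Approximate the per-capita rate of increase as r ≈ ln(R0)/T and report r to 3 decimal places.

0.410

R0 = Σ lx·mx = 0 + 0.4371 + 0.7476 + 0.6688 + 1.1352 + 1.0416 + 0.0924 = 4.1227
Σ x·lx·mx = 14.2419; T = 14.2419/4.1227 = 3.45451…
r ≈ ln(R0)/T = ln(4.1227)/3.45451… = 0.41005… → 0.410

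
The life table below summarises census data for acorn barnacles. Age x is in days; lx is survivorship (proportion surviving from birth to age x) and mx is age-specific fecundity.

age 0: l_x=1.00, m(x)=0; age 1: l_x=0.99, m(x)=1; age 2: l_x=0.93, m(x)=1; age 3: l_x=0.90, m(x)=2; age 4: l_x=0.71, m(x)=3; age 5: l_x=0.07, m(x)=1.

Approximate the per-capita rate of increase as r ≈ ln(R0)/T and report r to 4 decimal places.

0.6149

R0 = Σ lx·mx = 0 + 0.99 + 0.93 + 1.8 + 2.13 + 0.07 = 5.92
Σ x·lx·mx = 17.12; T = 17.12/5.92 = 2.89189…
r ≈ ln(R0)/T = ln(5.92)/2.89189… = 0.614939… → 0.6149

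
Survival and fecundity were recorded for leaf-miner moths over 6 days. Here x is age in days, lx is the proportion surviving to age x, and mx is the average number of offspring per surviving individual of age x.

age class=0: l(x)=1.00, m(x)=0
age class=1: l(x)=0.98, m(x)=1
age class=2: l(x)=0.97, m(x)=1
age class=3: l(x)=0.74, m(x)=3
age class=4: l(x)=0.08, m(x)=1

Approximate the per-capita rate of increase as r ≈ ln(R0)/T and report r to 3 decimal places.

R0 = Σ lx·mx = 0 + 0.98 + 0.97 + 2.22 + 0.08 = 4.25
Σ x·lx·mx = 9.9; T = 9.9/4.25 = 2.32941…
r ≈ ln(R0)/T = ln(4.25)/2.32941… = 0.62115… → 0.621

0.621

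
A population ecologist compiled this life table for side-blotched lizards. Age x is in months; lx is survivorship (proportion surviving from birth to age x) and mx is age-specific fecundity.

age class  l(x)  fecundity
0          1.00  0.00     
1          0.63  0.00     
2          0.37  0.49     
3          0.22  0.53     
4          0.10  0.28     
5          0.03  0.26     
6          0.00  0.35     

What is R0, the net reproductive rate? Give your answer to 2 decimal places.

0.33

lx·mx by age: 0, 0, 0.1813, 0.1166, 0.028, 0.0078, 0
R0 = Σ lx·mx = 0.3337 → 0.33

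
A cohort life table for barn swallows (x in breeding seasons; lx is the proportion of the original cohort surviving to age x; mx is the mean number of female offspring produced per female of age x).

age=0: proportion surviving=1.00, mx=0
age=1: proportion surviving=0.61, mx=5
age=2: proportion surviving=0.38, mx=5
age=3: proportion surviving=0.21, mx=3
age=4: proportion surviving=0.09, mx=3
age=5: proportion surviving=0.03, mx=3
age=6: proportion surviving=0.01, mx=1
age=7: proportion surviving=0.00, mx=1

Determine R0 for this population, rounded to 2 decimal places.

5.95

lx·mx by age: 0, 3.05, 1.9, 0.63, 0.27, 0.09, 0.01, 0
R0 = Σ lx·mx = 5.95 → 5.95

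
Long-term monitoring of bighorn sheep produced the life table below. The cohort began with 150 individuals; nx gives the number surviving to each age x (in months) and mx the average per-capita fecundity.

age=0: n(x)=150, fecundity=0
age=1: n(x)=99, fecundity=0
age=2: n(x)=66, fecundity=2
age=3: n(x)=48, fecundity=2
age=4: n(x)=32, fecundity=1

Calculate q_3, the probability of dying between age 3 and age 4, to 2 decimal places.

lx = nx/n0 = nx/150: 1, 0.66, 0.44, 0.32, 0.21333…
q_3 = (l_3 − l_4) / l_3 = (0.32 − 0.213333…) / 0.32
     = 0.106667… / 0.32 = 0.333333… → 0.33

0.33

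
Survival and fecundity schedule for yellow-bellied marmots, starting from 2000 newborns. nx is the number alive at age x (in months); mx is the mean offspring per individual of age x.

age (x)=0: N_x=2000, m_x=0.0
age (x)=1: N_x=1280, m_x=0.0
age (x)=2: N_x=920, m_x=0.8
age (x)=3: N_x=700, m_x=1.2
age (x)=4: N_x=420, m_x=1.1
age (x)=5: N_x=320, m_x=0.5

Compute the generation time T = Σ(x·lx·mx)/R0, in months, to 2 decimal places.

lx = nx/n0 = nx/2000: 1, 0.64, 0.46, 0.35, 0.21, 0.16
lx·mx: 0, 0, 0.368, 0.42, 0.231, 0.08 → R0 = 1.099
x·lx·mx: 0, 0, 0.736, 1.26, 0.924, 0.4 → Σ = 3.32
T = 3.32 / 1.099 = 3.020928… → 3.02

3.02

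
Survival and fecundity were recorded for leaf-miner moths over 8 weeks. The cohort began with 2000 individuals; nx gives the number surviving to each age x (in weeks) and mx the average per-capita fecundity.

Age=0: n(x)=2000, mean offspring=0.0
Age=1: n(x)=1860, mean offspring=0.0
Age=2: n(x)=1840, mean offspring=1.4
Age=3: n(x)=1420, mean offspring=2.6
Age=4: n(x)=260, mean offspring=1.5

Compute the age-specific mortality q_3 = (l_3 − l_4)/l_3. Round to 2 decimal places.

lx = nx/n0 = nx/2000: 1, 0.93, 0.92, 0.71, 0.13
q_3 = (l_3 − l_4) / l_3 = (0.71 − 0.13) / 0.71
     = 0.58 / 0.71 = 0.816901… → 0.82

0.82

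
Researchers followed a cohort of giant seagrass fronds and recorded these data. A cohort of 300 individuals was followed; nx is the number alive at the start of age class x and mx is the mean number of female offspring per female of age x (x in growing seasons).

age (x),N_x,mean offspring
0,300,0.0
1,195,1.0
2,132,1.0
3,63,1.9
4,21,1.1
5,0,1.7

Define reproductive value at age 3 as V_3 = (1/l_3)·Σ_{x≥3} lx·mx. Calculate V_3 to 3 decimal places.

2.267

lx = nx/n0 = nx/300: 1, 0.65, 0.44, 0.21, 0.07, 0
lx·mx for x ≥ 3: 0.399, 0.077, 0 → sum = 0.476
V_3 = 0.476 / l_3 = 0.476 / 0.21 = 2.266667… → 2.267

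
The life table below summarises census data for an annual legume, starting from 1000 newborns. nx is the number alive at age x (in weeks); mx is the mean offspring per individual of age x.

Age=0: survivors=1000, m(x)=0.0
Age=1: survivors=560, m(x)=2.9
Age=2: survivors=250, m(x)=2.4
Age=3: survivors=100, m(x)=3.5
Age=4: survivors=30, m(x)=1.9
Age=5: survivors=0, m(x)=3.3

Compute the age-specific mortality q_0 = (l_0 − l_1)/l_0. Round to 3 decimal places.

0.440

lx = nx/n0 = nx/1000: 1, 0.56, 0.25, 0.1, 0.03, 0
q_0 = (l_0 − l_1) / l_0 = (1 − 0.56) / 1
     = 0.44 / 1 = 0.44 → 0.440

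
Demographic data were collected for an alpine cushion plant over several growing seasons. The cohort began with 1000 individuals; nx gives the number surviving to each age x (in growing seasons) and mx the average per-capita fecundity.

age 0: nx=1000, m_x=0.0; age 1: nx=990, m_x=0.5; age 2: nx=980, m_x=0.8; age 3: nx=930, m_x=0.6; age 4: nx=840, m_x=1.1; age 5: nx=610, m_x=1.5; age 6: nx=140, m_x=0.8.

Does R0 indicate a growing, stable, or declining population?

growing

lx = nx/n0 = nx/1000: 1, 0.99, 0.98, 0.93, 0.84, 0.61, 0.14
R0 = Σ lx·mx = 0 + 0.495 + 0.784 + 0.558 + 0.924 + 0.915 + 0.112 = 3.788
R0 > 1, so the population is growing.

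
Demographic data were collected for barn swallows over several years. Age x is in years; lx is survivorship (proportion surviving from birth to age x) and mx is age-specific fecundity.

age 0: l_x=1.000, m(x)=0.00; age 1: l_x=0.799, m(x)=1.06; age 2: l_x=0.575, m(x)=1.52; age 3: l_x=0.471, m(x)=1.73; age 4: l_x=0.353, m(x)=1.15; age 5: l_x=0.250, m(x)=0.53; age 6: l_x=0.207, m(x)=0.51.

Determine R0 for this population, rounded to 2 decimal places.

lx·mx by age: 0, 0.84694, 0.874, 0.81483, 0.40595, 0.1325, 0.10557
R0 = Σ lx·mx = 3.17979 → 3.18

3.18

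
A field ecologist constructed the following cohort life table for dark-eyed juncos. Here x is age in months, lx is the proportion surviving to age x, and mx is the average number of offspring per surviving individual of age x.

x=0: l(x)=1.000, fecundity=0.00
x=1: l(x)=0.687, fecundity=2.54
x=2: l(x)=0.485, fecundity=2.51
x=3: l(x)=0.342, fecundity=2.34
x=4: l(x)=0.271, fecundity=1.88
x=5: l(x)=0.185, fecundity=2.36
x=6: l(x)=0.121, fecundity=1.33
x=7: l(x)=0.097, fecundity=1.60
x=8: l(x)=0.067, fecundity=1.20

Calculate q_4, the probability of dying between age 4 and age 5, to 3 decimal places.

0.317

q_4 = (l_4 − l_5) / l_4 = (0.271 − 0.185) / 0.271
     = 0.086 / 0.271 = 0.317343… → 0.317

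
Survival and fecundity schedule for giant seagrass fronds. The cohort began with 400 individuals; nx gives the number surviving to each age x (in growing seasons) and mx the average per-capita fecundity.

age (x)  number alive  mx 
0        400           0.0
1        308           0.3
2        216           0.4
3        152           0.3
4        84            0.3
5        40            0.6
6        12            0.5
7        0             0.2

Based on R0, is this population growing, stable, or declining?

declining

lx = nx/n0 = nx/400: 1, 0.77, 0.54, 0.38, 0.21, 0.1, 0.03, 0
R0 = Σ lx·mx = 0 + 0.231 + 0.216 + 0.114 + 0.063 + 0.06 + 0.015 + 0 = 0.699
R0 < 1, so the population is declining.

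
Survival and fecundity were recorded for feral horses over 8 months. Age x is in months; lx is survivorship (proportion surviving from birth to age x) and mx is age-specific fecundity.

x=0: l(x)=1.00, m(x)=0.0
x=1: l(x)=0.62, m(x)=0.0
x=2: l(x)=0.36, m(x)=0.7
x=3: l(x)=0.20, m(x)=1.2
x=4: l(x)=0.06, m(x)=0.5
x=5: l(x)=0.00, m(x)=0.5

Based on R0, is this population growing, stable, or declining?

declining

R0 = Σ lx·mx = 0 + 0 + 0.252 + 0.24 + 0.03 + 0 = 0.522
R0 < 1, so the population is declining.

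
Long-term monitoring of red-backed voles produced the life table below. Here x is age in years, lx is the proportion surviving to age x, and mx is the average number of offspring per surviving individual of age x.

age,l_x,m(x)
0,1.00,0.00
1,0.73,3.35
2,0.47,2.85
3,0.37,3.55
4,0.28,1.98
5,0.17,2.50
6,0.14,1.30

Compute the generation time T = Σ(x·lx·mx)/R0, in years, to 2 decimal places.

lx·mx: 0, 2.4455, 1.3395, 1.3135, 0.5544, 0.425, 0.182 → R0 = 6.2599
x·lx·mx: 0, 2.4455, 2.679, 3.9405, 2.2176, 2.125, 1.092 → Σ = 14.4996
T = 14.4996 / 6.2599 = 2.316267… → 2.32

2.32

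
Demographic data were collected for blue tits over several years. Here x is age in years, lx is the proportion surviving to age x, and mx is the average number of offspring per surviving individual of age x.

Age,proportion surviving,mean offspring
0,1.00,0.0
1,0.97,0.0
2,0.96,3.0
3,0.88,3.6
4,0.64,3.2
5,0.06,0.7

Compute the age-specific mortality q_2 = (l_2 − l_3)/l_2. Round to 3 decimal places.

q_2 = (l_2 − l_3) / l_2 = (0.96 − 0.88) / 0.96
     = 0.08 / 0.96 = 0.083333… → 0.083

0.083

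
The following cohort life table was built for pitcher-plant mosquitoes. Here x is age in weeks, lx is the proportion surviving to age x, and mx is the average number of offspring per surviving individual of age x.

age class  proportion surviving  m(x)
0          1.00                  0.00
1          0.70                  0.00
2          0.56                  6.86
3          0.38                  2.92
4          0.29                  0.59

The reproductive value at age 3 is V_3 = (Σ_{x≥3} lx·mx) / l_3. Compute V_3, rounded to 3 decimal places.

3.370

lx·mx for x ≥ 3: 1.1096, 0.1711 → sum = 1.2807
V_3 = 1.2807 / l_3 = 1.2807 / 0.38 = 3.370263… → 3.370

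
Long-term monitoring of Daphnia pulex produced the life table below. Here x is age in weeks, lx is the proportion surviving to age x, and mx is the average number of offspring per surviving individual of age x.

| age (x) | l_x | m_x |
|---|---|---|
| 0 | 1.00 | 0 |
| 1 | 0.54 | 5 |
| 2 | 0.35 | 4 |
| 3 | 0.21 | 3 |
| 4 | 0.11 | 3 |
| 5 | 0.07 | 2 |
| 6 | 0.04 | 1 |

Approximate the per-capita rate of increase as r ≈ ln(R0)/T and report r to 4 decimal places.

0.8994

R0 = Σ lx·mx = 0 + 2.7 + 1.4 + 0.63 + 0.33 + 0.14 + 0.04 = 5.24
Σ x·lx·mx = 9.65; T = 9.65/5.24 = 1.8416…
r ≈ ln(R0)/T = ln(5.24)/1.8416… = 0.899391… → 0.8994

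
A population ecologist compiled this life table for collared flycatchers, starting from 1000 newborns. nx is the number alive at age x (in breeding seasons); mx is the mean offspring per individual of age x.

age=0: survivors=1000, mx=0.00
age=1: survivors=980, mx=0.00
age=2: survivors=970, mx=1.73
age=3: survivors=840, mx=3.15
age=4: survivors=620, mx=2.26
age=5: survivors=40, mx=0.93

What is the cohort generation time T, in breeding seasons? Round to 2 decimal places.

2.96

lx = nx/n0 = nx/1000: 1, 0.98, 0.97, 0.84, 0.62, 0.04
lx·mx: 0, 0, 1.6781, 2.646, 1.4012, 0.0372 → R0 = 5.7625
x·lx·mx: 0, 0, 3.3562, 7.938, 5.6048, 0.186 → Σ = 17.085
T = 17.085 / 5.7625 = 2.964859… → 2.96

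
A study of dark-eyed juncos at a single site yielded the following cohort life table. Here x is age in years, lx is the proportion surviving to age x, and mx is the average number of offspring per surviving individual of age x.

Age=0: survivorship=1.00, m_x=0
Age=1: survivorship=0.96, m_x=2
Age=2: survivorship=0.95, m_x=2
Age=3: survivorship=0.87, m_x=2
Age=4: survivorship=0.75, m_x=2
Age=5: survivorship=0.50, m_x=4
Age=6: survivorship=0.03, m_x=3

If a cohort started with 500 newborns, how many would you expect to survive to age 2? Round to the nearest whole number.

Expected survivors = N0 · l_2 = 500 × 0.95 = 475 → 475

475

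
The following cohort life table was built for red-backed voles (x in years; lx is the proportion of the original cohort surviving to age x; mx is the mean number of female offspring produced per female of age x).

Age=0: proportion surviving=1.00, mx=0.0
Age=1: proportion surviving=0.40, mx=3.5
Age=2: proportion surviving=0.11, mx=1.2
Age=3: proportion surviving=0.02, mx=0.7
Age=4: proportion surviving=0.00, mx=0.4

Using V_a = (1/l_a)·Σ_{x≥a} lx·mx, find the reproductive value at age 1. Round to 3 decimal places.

lx·mx for x ≥ 1: 1.4, 0.132, 0.014, 0 → sum = 1.546
V_1 = 1.546 / l_1 = 1.546 / 0.4 = 3.865 → 3.865

3.865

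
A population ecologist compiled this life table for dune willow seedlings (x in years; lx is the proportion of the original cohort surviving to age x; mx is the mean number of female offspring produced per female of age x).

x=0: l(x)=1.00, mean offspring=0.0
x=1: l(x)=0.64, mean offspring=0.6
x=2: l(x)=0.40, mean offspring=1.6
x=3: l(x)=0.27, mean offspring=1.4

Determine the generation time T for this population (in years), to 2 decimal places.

lx·mx: 0, 0.384, 0.64, 0.378 → R0 = 1.402
x·lx·mx: 0, 0.384, 1.28, 1.134 → Σ = 2.798
T = 2.798 / 1.402 = 1.99572… → 2.00

2.00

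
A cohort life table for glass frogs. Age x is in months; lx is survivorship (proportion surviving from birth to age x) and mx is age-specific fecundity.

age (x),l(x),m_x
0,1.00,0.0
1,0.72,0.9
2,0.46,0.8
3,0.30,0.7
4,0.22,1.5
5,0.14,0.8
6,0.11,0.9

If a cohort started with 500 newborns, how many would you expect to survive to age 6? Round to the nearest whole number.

Expected survivors = N0 · l_6 = 500 × 0.11 = 55 → 55

55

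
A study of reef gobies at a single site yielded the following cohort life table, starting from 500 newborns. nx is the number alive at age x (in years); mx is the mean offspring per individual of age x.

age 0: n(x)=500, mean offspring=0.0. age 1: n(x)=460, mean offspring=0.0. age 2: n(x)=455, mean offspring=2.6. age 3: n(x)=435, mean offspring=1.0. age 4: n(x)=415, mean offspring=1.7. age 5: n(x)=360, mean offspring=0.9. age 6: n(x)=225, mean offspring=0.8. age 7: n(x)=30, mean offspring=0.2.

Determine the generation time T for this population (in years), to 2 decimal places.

lx = nx/n0 = nx/500: 1, 0.92, 0.91, 0.87, 0.83, 0.72, 0.45, 0.06
lx·mx: 0, 0, 2.366, 0.87, 1.411, 0.648, 0.36, 0.012 → R0 = 5.667
x·lx·mx: 0, 0, 4.732, 2.61, 5.644, 3.24, 2.16, 0.084 → Σ = 18.47
T = 18.47 / 5.667 = 3.25922… → 3.26

3.26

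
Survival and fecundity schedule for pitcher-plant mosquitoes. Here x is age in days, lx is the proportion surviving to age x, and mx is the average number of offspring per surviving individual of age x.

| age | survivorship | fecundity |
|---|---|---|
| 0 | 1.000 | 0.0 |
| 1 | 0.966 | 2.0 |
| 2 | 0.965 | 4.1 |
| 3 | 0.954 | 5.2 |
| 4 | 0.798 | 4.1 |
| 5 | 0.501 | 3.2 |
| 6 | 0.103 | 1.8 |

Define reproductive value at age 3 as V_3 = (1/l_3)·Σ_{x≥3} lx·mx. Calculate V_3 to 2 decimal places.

10.50

lx·mx for x ≥ 3: 4.9608, 3.2718, 1.6032, 0.1854 → sum = 10.0212
V_3 = 10.0212 / l_3 = 10.0212 / 0.954 = 10.504403… → 10.50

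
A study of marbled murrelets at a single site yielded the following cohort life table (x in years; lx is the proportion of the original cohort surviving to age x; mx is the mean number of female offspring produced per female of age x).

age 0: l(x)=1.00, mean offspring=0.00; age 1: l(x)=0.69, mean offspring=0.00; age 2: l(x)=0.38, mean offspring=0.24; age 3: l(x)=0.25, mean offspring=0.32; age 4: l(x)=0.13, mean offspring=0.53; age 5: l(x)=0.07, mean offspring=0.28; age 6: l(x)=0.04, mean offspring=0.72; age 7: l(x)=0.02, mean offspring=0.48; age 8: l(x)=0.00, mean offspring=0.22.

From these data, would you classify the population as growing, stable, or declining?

declining

R0 = Σ lx·mx = 0 + 0 + 0.0912 + 0.08 + 0.0689 + 0.0196 + 0.0288 + 0.0096 + 0 = 0.2981
R0 < 1, so the population is declining.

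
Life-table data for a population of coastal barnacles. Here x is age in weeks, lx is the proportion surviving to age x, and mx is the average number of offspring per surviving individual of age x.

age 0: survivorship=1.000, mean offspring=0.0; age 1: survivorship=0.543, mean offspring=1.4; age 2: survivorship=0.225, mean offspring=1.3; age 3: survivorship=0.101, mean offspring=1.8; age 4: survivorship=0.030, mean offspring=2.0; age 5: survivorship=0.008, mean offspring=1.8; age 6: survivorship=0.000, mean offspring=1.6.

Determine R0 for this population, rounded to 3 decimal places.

lx·mx by age: 0, 0.7602, 0.2925, 0.1818, 0.06, 0.0144, 0
R0 = Σ lx·mx = 1.3089 → 1.309

1.309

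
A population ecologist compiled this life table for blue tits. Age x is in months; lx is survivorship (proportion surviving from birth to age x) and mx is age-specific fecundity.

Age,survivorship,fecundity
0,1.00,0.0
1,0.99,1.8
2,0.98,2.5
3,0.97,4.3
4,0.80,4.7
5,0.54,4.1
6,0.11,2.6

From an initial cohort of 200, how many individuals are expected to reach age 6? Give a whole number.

Expected survivors = N0 · l_6 = 200 × 0.11 = 22 → 22

22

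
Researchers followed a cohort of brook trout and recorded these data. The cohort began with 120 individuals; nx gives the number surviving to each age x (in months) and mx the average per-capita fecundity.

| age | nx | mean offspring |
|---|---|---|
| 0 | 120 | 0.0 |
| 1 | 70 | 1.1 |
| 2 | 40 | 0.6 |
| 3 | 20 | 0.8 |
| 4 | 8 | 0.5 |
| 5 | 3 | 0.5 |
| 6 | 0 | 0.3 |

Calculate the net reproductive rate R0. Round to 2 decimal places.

1.02

lx = nx/n0 = nx/120: 1, 0.58333…, 0.33333…, 0.16667…, 0.06667…, 0.025, 0
lx·mx by age: 0, 0.641667…, 0.2…, 0.133333…, 0.033333…, 0.0125, 0
R0 = Σ lx·mx = 1.020833… → 1.02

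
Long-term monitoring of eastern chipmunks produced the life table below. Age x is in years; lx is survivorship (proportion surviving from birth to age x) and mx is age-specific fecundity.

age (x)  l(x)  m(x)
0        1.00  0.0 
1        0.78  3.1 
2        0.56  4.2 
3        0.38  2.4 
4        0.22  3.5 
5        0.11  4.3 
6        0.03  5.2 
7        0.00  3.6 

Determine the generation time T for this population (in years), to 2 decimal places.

lx·mx: 0, 2.418, 2.352, 0.912, 0.77, 0.473, 0.156, 0 → R0 = 7.081
x·lx·mx: 0, 2.418, 4.704, 2.736, 3.08, 2.365, 0.936, 0 → Σ = 16.239
T = 16.239 / 7.081 = 2.29332… → 2.29

2.29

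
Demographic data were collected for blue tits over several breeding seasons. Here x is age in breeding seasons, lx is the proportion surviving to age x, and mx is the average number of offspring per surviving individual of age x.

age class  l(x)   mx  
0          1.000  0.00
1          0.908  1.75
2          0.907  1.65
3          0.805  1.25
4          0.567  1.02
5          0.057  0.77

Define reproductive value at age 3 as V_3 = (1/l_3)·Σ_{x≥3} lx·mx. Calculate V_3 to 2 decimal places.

2.02

lx·mx for x ≥ 3: 1.00625, 0.57834, 0.04389 → sum = 1.62848
V_3 = 1.62848 / l_3 = 1.62848 / 0.805 = 2.022957… → 2.02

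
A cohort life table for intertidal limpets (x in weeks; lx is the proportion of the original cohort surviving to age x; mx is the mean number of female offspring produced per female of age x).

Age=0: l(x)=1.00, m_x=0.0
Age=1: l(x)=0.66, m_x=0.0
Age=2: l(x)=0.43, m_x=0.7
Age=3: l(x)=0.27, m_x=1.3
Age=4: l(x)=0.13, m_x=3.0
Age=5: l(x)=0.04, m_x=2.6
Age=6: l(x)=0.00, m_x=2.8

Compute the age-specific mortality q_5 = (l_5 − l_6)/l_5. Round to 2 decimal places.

q_5 = (l_5 − l_6) / l_5 = (0.04 − 0) / 0.04
     = 0.04 / 0.04 = 1 → 1.00

1.00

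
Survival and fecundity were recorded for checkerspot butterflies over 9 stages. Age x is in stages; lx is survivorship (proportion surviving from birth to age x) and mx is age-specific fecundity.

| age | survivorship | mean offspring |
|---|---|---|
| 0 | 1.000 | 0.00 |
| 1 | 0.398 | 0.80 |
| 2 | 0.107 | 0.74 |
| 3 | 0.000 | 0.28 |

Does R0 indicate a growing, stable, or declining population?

declining

R0 = Σ lx·mx = 0 + 0.3184 + 0.07918 + 0 = 0.39758
R0 < 1, so the population is declining.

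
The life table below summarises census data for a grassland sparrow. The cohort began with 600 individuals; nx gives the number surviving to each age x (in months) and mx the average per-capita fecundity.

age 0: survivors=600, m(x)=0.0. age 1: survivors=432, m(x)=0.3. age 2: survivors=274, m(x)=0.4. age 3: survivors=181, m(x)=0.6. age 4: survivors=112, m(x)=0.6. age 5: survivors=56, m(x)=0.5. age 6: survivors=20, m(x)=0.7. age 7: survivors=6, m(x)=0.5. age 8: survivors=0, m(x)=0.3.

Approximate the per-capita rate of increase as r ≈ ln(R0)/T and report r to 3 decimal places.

lx = nx/n0 = nx/600: 1, 0.72, 0.45667…, 0.30167…, 0.18667…, 0.09333…, 0.03333…, 0.01, 0
R0 = Σ lx·mx = 0 + 0.216 + 0.18267… + 0.181… + 0.112… + 0.04667… + 0.02333… + 0.005 + 0 = 0.766667…
Σ x·lx·mx = 1.980667…; T = 1.980667…/0.766667… = 2.58348…
r ≈ ln(R0)/T = ln(0.766667…)/2.58348… = -0.10285… → -0.103

-0.103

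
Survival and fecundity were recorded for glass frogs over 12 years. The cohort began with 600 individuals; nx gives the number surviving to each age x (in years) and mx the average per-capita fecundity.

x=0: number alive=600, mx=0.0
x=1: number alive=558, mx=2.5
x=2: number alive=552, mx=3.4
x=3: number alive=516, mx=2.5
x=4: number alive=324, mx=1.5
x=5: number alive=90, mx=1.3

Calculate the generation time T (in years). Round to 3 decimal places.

lx = nx/n0 = nx/600: 1, 0.93, 0.92, 0.86, 0.54, 0.15
lx·mx: 0, 2.325, 3.128, 2.15, 0.81, 0.195 → R0 = 8.608
x·lx·mx: 0, 2.325, 6.256, 6.45, 3.24, 0.975 → Σ = 19.246
T = 19.246 / 8.608 = 2.235827… → 2.236

2.236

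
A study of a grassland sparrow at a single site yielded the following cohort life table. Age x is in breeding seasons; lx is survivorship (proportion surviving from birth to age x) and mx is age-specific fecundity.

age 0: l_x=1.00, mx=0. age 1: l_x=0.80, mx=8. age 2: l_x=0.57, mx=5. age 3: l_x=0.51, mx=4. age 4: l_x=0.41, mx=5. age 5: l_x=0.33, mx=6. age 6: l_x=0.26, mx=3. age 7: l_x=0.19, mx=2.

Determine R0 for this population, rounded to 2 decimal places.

lx·mx by age: 0, 6.4, 2.85, 2.04, 2.05, 1.98, 0.78, 0.38
R0 = Σ lx·mx = 16.48 → 16.48

16.48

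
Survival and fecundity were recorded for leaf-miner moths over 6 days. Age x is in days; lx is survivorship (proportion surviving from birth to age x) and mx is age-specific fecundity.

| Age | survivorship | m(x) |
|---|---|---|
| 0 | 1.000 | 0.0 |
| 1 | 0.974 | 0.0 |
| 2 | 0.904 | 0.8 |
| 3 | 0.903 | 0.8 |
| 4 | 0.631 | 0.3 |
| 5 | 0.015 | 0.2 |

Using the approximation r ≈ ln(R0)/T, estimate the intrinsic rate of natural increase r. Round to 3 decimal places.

0.184

R0 = Σ lx·mx = 0 + 0 + 0.7232 + 0.7224 + 0.1893 + 0.003 = 1.6379
Σ x·lx·mx = 4.3858; T = 4.3858/1.6379 = 2.6777…
r ≈ ln(R0)/T = ln(1.6379)/2.6777… = 0.18427… → 0.184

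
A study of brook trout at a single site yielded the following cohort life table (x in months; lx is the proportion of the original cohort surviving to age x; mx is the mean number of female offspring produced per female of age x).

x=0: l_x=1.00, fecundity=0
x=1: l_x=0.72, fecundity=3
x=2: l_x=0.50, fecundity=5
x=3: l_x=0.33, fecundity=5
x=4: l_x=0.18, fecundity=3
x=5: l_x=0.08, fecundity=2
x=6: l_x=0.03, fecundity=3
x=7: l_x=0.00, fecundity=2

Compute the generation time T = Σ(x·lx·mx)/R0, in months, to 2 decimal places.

lx·mx: 0, 2.16, 2.5, 1.65, 0.54, 0.16, 0.09, 0 → R0 = 7.1
x·lx·mx: 0, 2.16, 5, 4.95, 2.16, 0.8, 0.54, 0 → Σ = 15.61
T = 15.61 / 7.1 = 2.198592… → 2.20

2.20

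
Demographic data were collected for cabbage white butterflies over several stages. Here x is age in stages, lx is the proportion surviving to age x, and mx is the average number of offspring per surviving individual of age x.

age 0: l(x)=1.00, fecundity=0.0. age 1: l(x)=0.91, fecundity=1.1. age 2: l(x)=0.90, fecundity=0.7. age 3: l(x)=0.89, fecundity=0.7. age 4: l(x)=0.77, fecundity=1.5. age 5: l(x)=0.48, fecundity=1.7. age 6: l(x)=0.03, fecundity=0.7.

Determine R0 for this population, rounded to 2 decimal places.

4.25

lx·mx by age: 0, 1.001, 0.63, 0.623, 1.155, 0.816, 0.021
R0 = Σ lx·mx = 4.246 → 4.25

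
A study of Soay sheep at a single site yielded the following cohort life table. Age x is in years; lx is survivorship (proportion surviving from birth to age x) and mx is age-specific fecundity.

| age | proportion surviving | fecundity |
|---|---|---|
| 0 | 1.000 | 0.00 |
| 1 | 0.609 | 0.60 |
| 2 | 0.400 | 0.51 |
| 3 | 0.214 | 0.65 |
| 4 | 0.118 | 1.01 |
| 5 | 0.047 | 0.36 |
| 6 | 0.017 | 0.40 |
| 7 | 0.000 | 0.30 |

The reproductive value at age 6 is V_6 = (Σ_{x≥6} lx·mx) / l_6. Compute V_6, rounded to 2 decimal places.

0.40

lx·mx for x ≥ 6: 0.0068, 0 → sum = 0.0068
V_6 = 0.0068 / l_6 = 0.0068 / 0.017 = 0.4 → 0.40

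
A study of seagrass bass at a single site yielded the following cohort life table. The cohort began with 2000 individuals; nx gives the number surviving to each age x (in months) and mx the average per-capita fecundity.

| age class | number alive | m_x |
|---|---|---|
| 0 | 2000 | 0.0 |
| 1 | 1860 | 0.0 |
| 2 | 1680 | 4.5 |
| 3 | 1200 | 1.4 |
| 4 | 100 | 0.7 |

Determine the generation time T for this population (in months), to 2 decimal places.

2.20

lx = nx/n0 = nx/2000: 1, 0.93, 0.84, 0.6, 0.05
lx·mx: 0, 0, 3.78, 0.84, 0.035 → R0 = 4.655
x·lx·mx: 0, 0, 7.56, 2.52, 0.14 → Σ = 10.22
T = 10.22 / 4.655 = 2.195489… → 2.20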